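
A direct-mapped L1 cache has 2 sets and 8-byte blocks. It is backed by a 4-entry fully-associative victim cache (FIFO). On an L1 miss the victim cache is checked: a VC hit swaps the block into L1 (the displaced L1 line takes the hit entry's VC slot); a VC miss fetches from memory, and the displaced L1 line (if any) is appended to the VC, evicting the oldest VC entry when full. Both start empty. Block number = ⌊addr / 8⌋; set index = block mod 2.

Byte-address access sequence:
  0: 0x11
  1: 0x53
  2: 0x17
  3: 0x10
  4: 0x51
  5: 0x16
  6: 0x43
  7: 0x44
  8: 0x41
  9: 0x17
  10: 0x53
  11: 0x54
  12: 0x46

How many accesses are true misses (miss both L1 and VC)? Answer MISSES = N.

MISSES = 3

#0 0x11→b2/s0 MISS; vc=[]
#1 0x53→b10/s0 MISS; vc=[2]
#2 0x17→b2/s0 VC-HIT; vc=[10]
#3 0x10→b2/s0 L1-HIT; vc=[10]
#4 0x51→b10/s0 VC-HIT; vc=[2]
#5 0x16→b2/s0 VC-HIT; vc=[10]
#6 0x43→b8/s0 MISS; vc=[10,2]
#7 0x44→b8/s0 L1-HIT; vc=[10,2]
#8 0x41→b8/s0 L1-HIT; vc=[10,2]
#9 0x17→b2/s0 VC-HIT; vc=[10,8]
#10 0x53→b10/s0 VC-HIT; vc=[2,8]
#11 0x54→b10/s0 L1-HIT; vc=[2,8]
#12 0x46→b8/s0 VC-HIT; vc=[2,10]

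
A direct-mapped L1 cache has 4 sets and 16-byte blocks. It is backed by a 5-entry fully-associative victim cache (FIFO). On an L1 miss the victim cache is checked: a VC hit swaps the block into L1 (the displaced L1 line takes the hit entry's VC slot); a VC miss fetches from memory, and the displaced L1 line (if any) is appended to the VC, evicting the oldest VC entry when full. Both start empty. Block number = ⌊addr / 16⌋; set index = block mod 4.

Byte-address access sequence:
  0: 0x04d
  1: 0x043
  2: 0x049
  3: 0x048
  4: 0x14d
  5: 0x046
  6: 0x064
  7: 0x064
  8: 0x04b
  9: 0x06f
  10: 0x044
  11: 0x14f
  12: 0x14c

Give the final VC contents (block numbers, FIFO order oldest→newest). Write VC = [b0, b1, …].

VC = [4]

#0 0x4d→b4/s0 MISS; vc=[]
#1 0x43→b4/s0 L1-HIT; vc=[]
#2 0x49→b4/s0 L1-HIT; vc=[]
#3 0x48→b4/s0 L1-HIT; vc=[]
#4 0x14d→b20/s0 MISS; vc=[4]
#5 0x46→b4/s0 VC-HIT; vc=[20]
#6 0x64→b6/s2 MISS; vc=[20]
#7 0x64→b6/s2 L1-HIT; vc=[20]
#8 0x4b→b4/s0 L1-HIT; vc=[20]
#9 0x6f→b6/s2 L1-HIT; vc=[20]
#10 0x44→b4/s0 L1-HIT; vc=[20]
#11 0x14f→b20/s0 VC-HIT; vc=[4]
#12 0x14c→b20/s0 L1-HIT; vc=[4]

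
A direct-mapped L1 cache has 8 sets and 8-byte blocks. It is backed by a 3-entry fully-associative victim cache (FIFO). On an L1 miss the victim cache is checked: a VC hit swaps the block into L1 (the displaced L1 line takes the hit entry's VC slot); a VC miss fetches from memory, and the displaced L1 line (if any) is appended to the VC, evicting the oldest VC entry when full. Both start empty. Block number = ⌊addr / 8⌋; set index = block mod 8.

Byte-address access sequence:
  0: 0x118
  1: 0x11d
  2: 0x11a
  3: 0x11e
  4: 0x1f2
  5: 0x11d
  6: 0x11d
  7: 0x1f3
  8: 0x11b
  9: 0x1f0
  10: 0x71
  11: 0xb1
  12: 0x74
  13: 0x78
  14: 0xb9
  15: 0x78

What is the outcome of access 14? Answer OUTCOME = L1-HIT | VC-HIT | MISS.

OUTCOME = MISS

0: 0x118 (blk 35, set 3) → MISS  vc=[]
1: 0x11d (blk 35, set 3) → L1-HIT  vc=[]
2: 0x11a (blk 35, set 3) → L1-HIT  vc=[]
3: 0x11e (blk 35, set 3) → L1-HIT  vc=[]
4: 0x1f2 (blk 62, set 6) → MISS  vc=[]
5: 0x11d (blk 35, set 3) → L1-HIT  vc=[]
6: 0x11d (blk 35, set 3) → L1-HIT  vc=[]
7: 0x1f3 (blk 62, set 6) → L1-HIT  vc=[]
8: 0x11b (blk 35, set 3) → L1-HIT  vc=[]
9: 0x1f0 (blk 62, set 6) → L1-HIT  vc=[]
10: 0x71 (blk 14, set 6) → MISS  vc=[62]
11: 0xb1 (blk 22, set 6) → MISS  vc=[62, 14]
12: 0x74 (blk 14, set 6) → VC-HIT  vc=[62, 22]
13: 0x78 (blk 15, set 7) → MISS  vc=[62, 22]
14: 0xb9 (blk 23, set 7) → MISS  vc=[62, 22, 15]
15: 0x78 (blk 15, set 7) → VC-HIT  vc=[62, 22, 23]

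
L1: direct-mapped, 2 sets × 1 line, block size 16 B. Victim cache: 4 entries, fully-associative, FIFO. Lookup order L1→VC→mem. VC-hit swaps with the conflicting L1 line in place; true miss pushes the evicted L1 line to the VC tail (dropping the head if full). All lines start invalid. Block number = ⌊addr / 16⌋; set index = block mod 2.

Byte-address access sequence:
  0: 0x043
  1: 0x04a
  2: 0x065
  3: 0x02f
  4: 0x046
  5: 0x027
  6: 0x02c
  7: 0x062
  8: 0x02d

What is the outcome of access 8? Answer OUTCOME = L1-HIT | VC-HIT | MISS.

  [0] addr=0x43 blk=4 s=0: MISS | VC []
  [1] addr=0x4a blk=4 s=0: L1-HIT | VC []
  [2] addr=0x65 blk=6 s=0: MISS | VC [4]
  [3] addr=0x2f blk=2 s=0: MISS | VC [4, 6]
  [4] addr=0x46 blk=4 s=0: VC-HIT | VC [2, 6]
  [5] addr=0x27 blk=2 s=0: VC-HIT | VC [4, 6]
  [6] addr=0x2c blk=2 s=0: L1-HIT | VC [4, 6]
  [7] addr=0x62 blk=6 s=0: VC-HIT | VC [4, 2]
  [8] addr=0x2d blk=2 s=0: VC-HIT | VC [4, 6]

OUTCOME = VC-HIT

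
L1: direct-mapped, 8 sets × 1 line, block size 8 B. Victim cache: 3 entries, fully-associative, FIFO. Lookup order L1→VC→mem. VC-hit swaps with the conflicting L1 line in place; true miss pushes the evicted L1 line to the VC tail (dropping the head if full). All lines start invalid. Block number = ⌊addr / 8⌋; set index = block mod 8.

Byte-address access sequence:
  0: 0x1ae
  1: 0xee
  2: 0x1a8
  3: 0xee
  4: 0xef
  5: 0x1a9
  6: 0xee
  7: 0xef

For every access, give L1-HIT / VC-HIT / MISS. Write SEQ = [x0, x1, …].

0: 0x1ae (blk 53, set 5) → MISS  vc=[]
1: 0xee (blk 29, set 5) → MISS  vc=[53]
2: 0x1a8 (blk 53, set 5) → VC-HIT  vc=[29]
3: 0xee (blk 29, set 5) → VC-HIT  vc=[53]
4: 0xef (blk 29, set 5) → L1-HIT  vc=[53]
5: 0x1a9 (blk 53, set 5) → VC-HIT  vc=[29]
6: 0xee (blk 29, set 5) → VC-HIT  vc=[53]
7: 0xef (blk 29, set 5) → L1-HIT  vc=[53]

SEQ = [MISS, MISS, VC-HIT, VC-HIT, L1-HIT, VC-HIT, VC-HIT, L1-HIT]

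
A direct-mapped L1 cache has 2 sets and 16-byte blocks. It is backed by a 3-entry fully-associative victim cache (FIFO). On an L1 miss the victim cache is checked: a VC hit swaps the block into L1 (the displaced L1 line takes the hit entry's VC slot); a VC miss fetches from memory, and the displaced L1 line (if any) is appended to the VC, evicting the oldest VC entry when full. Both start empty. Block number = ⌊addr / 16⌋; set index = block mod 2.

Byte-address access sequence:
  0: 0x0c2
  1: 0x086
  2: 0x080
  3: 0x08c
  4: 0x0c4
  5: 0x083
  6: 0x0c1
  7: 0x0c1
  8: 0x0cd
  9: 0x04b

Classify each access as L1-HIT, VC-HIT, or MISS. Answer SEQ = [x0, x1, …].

SEQ = [MISS, MISS, L1-HIT, L1-HIT, VC-HIT, VC-HIT, VC-HIT, L1-HIT, L1-HIT, MISS]

  [0] addr=0xc2 blk=12 s=0: MISS | VC []
  [1] addr=0x86 blk=8 s=0: MISS | VC [12]
  [2] addr=0x80 blk=8 s=0: L1-HIT | VC [12]
  [3] addr=0x8c blk=8 s=0: L1-HIT | VC [12]
  [4] addr=0xc4 blk=12 s=0: VC-HIT | VC [8]
  [5] addr=0x83 blk=8 s=0: VC-HIT | VC [12]
  [6] addr=0xc1 blk=12 s=0: VC-HIT | VC [8]
  [7] addr=0xc1 blk=12 s=0: L1-HIT | VC [8]
  [8] addr=0xcd blk=12 s=0: L1-HIT | VC [8]
  [9] addr=0x4b blk=4 s=0: MISS | VC [8, 12]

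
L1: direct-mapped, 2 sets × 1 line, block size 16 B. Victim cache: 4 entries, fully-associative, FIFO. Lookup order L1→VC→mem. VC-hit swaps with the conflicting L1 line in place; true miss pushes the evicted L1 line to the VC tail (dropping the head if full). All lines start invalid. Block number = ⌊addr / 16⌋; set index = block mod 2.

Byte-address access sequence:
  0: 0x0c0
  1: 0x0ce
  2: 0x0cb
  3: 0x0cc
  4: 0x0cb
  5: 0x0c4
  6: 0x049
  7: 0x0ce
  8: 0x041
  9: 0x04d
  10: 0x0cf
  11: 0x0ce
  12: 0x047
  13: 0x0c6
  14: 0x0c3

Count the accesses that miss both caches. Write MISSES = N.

MISSES = 2

0: 0xc0 (blk 12, set 0) → MISS  vc=[]
1: 0xce (blk 12, set 0) → L1-HIT  vc=[]
2: 0xcb (blk 12, set 0) → L1-HIT  vc=[]
3: 0xcc (blk 12, set 0) → L1-HIT  vc=[]
4: 0xcb (blk 12, set 0) → L1-HIT  vc=[]
5: 0xc4 (blk 12, set 0) → L1-HIT  vc=[]
6: 0x49 (blk 4, set 0) → MISS  vc=[12]
7: 0xce (blk 12, set 0) → VC-HIT  vc=[4]
8: 0x41 (blk 4, set 0) → VC-HIT  vc=[12]
9: 0x4d (blk 4, set 0) → L1-HIT  vc=[12]
10: 0xcf (blk 12, set 0) → VC-HIT  vc=[4]
11: 0xce (blk 12, set 0) → L1-HIT  vc=[4]
12: 0x47 (blk 4, set 0) → VC-HIT  vc=[12]
13: 0xc6 (blk 12, set 0) → VC-HIT  vc=[4]
14: 0xc3 (blk 12, set 0) → L1-HIT  vc=[4]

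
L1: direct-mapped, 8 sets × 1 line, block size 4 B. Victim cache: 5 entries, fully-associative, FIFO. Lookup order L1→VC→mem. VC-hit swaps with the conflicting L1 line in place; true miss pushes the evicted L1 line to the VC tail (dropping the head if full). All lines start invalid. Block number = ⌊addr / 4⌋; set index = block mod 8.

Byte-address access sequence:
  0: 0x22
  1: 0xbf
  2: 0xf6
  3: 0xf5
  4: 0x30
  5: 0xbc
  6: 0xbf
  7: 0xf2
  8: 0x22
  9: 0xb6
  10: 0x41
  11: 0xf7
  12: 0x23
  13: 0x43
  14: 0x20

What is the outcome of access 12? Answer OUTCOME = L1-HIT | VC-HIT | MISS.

OUTCOME = VC-HIT

#0 0x22→b8/s0 MISS; vc=[]
#1 0xbf→b47/s7 MISS; vc=[]
#2 0xf6→b61/s5 MISS; vc=[]
#3 0xf5→b61/s5 L1-HIT; vc=[]
#4 0x30→b12/s4 MISS; vc=[]
#5 0xbc→b47/s7 L1-HIT; vc=[]
#6 0xbf→b47/s7 L1-HIT; vc=[]
#7 0xf2→b60/s4 MISS; vc=[12]
#8 0x22→b8/s0 L1-HIT; vc=[12]
#9 0xb6→b45/s5 MISS; vc=[12,61]
#10 0x41→b16/s0 MISS; vc=[12,61,8]
#11 0xf7→b61/s5 VC-HIT; vc=[12,45,8]
#12 0x23→b8/s0 VC-HIT; vc=[12,45,16]
#13 0x43→b16/s0 VC-HIT; vc=[12,45,8]
#14 0x20→b8/s0 VC-HIT; vc=[12,45,16]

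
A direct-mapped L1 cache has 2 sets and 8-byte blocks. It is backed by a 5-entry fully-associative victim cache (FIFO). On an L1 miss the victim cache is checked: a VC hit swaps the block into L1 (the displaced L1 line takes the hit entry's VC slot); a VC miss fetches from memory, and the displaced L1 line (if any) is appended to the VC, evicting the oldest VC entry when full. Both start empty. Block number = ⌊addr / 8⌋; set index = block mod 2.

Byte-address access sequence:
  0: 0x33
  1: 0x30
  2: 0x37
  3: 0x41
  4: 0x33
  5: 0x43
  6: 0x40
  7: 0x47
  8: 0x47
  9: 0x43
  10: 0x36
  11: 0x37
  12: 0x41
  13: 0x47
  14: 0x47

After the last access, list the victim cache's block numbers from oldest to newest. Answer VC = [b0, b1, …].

  [0] addr=0x33 blk=6 s=0: MISS | VC []
  [1] addr=0x30 blk=6 s=0: L1-HIT | VC []
  [2] addr=0x37 blk=6 s=0: L1-HIT | VC []
  [3] addr=0x41 blk=8 s=0: MISS | VC [6]
  [4] addr=0x33 blk=6 s=0: VC-HIT | VC [8]
  [5] addr=0x43 blk=8 s=0: VC-HIT | VC [6]
  [6] addr=0x40 blk=8 s=0: L1-HIT | VC [6]
  [7] addr=0x47 blk=8 s=0: L1-HIT | VC [6]
  [8] addr=0x47 blk=8 s=0: L1-HIT | VC [6]
  [9] addr=0x43 blk=8 s=0: L1-HIT | VC [6]
  [10] addr=0x36 blk=6 s=0: VC-HIT | VC [8]
  [11] addr=0x37 blk=6 s=0: L1-HIT | VC [8]
  [12] addr=0x41 blk=8 s=0: VC-HIT | VC [6]
  [13] addr=0x47 blk=8 s=0: L1-HIT | VC [6]
  [14] addr=0x47 blk=8 s=0: L1-HIT | VC [6]

VC = [6]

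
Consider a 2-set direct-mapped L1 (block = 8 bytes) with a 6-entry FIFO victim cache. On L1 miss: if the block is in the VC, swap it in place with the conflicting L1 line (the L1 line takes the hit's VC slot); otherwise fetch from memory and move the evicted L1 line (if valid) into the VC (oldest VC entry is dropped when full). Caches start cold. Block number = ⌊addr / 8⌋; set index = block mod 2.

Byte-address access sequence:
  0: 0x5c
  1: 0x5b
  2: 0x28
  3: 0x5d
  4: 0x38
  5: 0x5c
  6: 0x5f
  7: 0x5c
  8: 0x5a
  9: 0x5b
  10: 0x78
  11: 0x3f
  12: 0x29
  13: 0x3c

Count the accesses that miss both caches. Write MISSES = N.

MISSES = 4

  [0] addr=0x5c blk=11 s=1: MISS | VC []
  [1] addr=0x5b blk=11 s=1: L1-HIT | VC []
  [2] addr=0x28 blk=5 s=1: MISS | VC [11]
  [3] addr=0x5d blk=11 s=1: VC-HIT | VC [5]
  [4] addr=0x38 blk=7 s=1: MISS | VC [5, 11]
  [5] addr=0x5c blk=11 s=1: VC-HIT | VC [5, 7]
  [6] addr=0x5f blk=11 s=1: L1-HIT | VC [5, 7]
  [7] addr=0x5c blk=11 s=1: L1-HIT | VC [5, 7]
  [8] addr=0x5a blk=11 s=1: L1-HIT | VC [5, 7]
  [9] addr=0x5b blk=11 s=1: L1-HIT | VC [5, 7]
  [10] addr=0x78 blk=15 s=1: MISS | VC [5, 7, 11]
  [11] addr=0x3f blk=7 s=1: VC-HIT | VC [5, 15, 11]
  [12] addr=0x29 blk=5 s=1: VC-HIT | VC [7, 15, 11]
  [13] addr=0x3c blk=7 s=1: VC-HIT | VC [5, 15, 11]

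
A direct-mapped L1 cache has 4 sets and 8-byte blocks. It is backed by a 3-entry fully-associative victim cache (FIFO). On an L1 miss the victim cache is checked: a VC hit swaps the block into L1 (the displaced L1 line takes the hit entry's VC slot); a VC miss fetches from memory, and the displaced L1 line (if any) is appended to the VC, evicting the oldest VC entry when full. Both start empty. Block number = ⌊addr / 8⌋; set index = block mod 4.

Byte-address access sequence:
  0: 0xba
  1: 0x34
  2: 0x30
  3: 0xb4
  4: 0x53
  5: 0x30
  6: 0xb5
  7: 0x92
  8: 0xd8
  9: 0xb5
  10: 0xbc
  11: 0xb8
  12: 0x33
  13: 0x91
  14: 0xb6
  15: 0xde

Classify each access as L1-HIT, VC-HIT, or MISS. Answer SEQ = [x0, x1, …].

  [0] addr=0xba blk=23 s=3: MISS | VC []
  [1] addr=0x34 blk=6 s=2: MISS | VC []
  [2] addr=0x30 blk=6 s=2: L1-HIT | VC []
  [3] addr=0xb4 blk=22 s=2: MISS | VC [6]
  [4] addr=0x53 blk=10 s=2: MISS | VC [6, 22]
  [5] addr=0x30 blk=6 s=2: VC-HIT | VC [10, 22]
  [6] addr=0xb5 blk=22 s=2: VC-HIT | VC [10, 6]
  [7] addr=0x92 blk=18 s=2: MISS | VC [10, 6, 22]
  [8] addr=0xd8 blk=27 s=3: MISS | VC [6, 22, 23]
  [9] addr=0xb5 blk=22 s=2: VC-HIT | VC [6, 18, 23]
  [10] addr=0xbc blk=23 s=3: VC-HIT | VC [6, 18, 27]
  [11] addr=0xb8 blk=23 s=3: L1-HIT | VC [6, 18, 27]
  [12] addr=0x33 blk=6 s=2: VC-HIT | VC [22, 18, 27]
  [13] addr=0x91 blk=18 s=2: VC-HIT | VC [22, 6, 27]
  [14] addr=0xb6 blk=22 s=2: VC-HIT | VC [18, 6, 27]
  [15] addr=0xde blk=27 s=3: VC-HIT | VC [18, 6, 23]

SEQ = [MISS, MISS, L1-HIT, MISS, MISS, VC-HIT, VC-HIT, MISS, MISS, VC-HIT, VC-HIT, L1-HIT, VC-HIT, VC-HIT, VC-HIT, VC-HIT]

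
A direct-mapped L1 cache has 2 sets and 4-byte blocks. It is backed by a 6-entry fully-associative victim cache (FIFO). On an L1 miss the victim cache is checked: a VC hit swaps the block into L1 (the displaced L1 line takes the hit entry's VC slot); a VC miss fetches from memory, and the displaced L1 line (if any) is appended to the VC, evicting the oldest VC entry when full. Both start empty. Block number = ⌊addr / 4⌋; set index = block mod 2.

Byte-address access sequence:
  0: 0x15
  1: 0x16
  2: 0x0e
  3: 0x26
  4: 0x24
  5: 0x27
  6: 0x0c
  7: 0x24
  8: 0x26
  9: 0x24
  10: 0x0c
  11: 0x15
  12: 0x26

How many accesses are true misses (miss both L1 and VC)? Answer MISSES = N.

MISSES = 3

#0 0x15→b5/s1 MISS; vc=[]
#1 0x16→b5/s1 L1-HIT; vc=[]
#2 0xe→b3/s1 MISS; vc=[5]
#3 0x26→b9/s1 MISS; vc=[5,3]
#4 0x24→b9/s1 L1-HIT; vc=[5,3]
#5 0x27→b9/s1 L1-HIT; vc=[5,3]
#6 0xc→b3/s1 VC-HIT; vc=[5,9]
#7 0x24→b9/s1 VC-HIT; vc=[5,3]
#8 0x26→b9/s1 L1-HIT; vc=[5,3]
#9 0x24→b9/s1 L1-HIT; vc=[5,3]
#10 0xc→b3/s1 VC-HIT; vc=[5,9]
#11 0x15→b5/s1 VC-HIT; vc=[3,9]
#12 0x26→b9/s1 VC-HIT; vc=[3,5]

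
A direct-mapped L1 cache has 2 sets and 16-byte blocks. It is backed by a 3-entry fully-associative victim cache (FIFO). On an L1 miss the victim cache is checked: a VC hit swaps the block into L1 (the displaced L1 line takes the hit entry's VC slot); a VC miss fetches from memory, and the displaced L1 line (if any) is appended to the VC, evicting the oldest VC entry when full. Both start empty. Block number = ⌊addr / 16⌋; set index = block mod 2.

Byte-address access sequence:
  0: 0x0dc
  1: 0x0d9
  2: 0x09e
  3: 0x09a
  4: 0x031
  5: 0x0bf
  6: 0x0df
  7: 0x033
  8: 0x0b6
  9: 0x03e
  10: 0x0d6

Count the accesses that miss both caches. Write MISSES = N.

#0 0xdc→b13/s1 MISS; vc=[]
#1 0xd9→b13/s1 L1-HIT; vc=[]
#2 0x9e→b9/s1 MISS; vc=[13]
#3 0x9a→b9/s1 L1-HIT; vc=[13]
#4 0x31→b3/s1 MISS; vc=[13,9]
#5 0xbf→b11/s1 MISS; vc=[13,9,3]
#6 0xdf→b13/s1 VC-HIT; vc=[11,9,3]
#7 0x33→b3/s1 VC-HIT; vc=[11,9,13]
#8 0xb6→b11/s1 VC-HIT; vc=[3,9,13]
#9 0x3e→b3/s1 VC-HIT; vc=[11,9,13]
#10 0xd6→b13/s1 VC-HIT; vc=[11,9,3]

MISSES = 4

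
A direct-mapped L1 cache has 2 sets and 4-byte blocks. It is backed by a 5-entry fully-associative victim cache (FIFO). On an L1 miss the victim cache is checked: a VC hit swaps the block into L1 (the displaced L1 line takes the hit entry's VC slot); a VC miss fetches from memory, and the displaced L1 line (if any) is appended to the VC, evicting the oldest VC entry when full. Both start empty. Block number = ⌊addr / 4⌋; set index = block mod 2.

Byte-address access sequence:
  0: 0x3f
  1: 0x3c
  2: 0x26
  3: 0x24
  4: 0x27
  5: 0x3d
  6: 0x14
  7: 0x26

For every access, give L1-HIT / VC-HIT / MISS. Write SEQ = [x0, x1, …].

#0 0x3f→b15/s1 MISS; vc=[]
#1 0x3c→b15/s1 L1-HIT; vc=[]
#2 0x26→b9/s1 MISS; vc=[15]
#3 0x24→b9/s1 L1-HIT; vc=[15]
#4 0x27→b9/s1 L1-HIT; vc=[15]
#5 0x3d→b15/s1 VC-HIT; vc=[9]
#6 0x14→b5/s1 MISS; vc=[9,15]
#7 0x26→b9/s1 VC-HIT; vc=[5,15]

SEQ = [MISS, L1-HIT, MISS, L1-HIT, L1-HIT, VC-HIT, MISS, VC-HIT]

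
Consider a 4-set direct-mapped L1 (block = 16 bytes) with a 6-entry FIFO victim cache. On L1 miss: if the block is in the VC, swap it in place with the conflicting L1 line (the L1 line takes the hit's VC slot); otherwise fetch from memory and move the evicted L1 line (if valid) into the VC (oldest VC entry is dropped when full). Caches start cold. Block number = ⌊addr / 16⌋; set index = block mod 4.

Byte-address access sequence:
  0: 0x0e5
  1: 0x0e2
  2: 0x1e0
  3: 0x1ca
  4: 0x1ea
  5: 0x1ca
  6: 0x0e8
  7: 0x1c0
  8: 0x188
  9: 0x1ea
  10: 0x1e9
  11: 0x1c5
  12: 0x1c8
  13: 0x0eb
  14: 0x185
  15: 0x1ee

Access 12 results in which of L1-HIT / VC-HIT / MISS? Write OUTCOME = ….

OUTCOME = L1-HIT

#0 0xe5→b14/s2 MISS; vc=[]
#1 0xe2→b14/s2 L1-HIT; vc=[]
#2 0x1e0→b30/s2 MISS; vc=[14]
#3 0x1ca→b28/s0 MISS; vc=[14]
#4 0x1ea→b30/s2 L1-HIT; vc=[14]
#5 0x1ca→b28/s0 L1-HIT; vc=[14]
#6 0xe8→b14/s2 VC-HIT; vc=[30]
#7 0x1c0→b28/s0 L1-HIT; vc=[30]
#8 0x188→b24/s0 MISS; vc=[30,28]
#9 0x1ea→b30/s2 VC-HIT; vc=[14,28]
#10 0x1e9→b30/s2 L1-HIT; vc=[14,28]
#11 0x1c5→b28/s0 VC-HIT; vc=[14,24]
#12 0x1c8→b28/s0 L1-HIT; vc=[14,24]
#13 0xeb→b14/s2 VC-HIT; vc=[30,24]
#14 0x185→b24/s0 VC-HIT; vc=[30,28]
#15 0x1ee→b30/s2 VC-HIT; vc=[14,28]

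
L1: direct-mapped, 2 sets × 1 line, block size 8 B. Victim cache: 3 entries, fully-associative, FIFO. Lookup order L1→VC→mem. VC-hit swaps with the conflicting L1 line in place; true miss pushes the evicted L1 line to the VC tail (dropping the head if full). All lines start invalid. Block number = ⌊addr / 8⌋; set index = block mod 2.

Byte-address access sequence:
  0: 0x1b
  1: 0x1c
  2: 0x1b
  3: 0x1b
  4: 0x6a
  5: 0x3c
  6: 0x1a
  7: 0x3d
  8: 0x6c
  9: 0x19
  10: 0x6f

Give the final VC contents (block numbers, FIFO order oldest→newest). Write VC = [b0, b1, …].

VC = [3, 7]

#0 0x1b→b3/s1 MISS; vc=[]
#1 0x1c→b3/s1 L1-HIT; vc=[]
#2 0x1b→b3/s1 L1-HIT; vc=[]
#3 0x1b→b3/s1 L1-HIT; vc=[]
#4 0x6a→b13/s1 MISS; vc=[3]
#5 0x3c→b7/s1 MISS; vc=[3,13]
#6 0x1a→b3/s1 VC-HIT; vc=[7,13]
#7 0x3d→b7/s1 VC-HIT; vc=[3,13]
#8 0x6c→b13/s1 VC-HIT; vc=[3,7]
#9 0x19→b3/s1 VC-HIT; vc=[13,7]
#10 0x6f→b13/s1 VC-HIT; vc=[3,7]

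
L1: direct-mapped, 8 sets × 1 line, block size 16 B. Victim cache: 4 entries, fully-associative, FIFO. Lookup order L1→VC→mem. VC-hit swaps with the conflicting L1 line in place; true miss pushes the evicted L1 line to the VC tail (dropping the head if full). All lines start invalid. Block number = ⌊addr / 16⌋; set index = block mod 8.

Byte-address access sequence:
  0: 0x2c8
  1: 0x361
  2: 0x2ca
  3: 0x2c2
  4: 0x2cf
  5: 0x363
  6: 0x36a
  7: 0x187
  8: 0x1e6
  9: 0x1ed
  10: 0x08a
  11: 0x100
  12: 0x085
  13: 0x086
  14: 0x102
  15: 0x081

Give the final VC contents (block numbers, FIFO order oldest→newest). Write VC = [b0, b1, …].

  [0] addr=0x2c8 blk=44 s=4: MISS | VC []
  [1] addr=0x361 blk=54 s=6: MISS | VC []
  [2] addr=0x2ca blk=44 s=4: L1-HIT | VC []
  [3] addr=0x2c2 blk=44 s=4: L1-HIT | VC []
  [4] addr=0x2cf blk=44 s=4: L1-HIT | VC []
  [5] addr=0x363 blk=54 s=6: L1-HIT | VC []
  [6] addr=0x36a blk=54 s=6: L1-HIT | VC []
  [7] addr=0x187 blk=24 s=0: MISS | VC []
  [8] addr=0x1e6 blk=30 s=6: MISS | VC [54]
  [9] addr=0x1ed blk=30 s=6: L1-HIT | VC [54]
  [10] addr=0x8a blk=8 s=0: MISS | VC [54, 24]
  [11] addr=0x100 blk=16 s=0: MISS | VC [54, 24, 8]
  [12] addr=0x85 blk=8 s=0: VC-HIT | VC [54, 24, 16]
  [13] addr=0x86 blk=8 s=0: L1-HIT | VC [54, 24, 16]
  [14] addr=0x102 blk=16 s=0: VC-HIT | VC [54, 24, 8]
  [15] addr=0x81 blk=8 s=0: VC-HIT | VC [54, 24, 16]

VC = [54, 24, 16]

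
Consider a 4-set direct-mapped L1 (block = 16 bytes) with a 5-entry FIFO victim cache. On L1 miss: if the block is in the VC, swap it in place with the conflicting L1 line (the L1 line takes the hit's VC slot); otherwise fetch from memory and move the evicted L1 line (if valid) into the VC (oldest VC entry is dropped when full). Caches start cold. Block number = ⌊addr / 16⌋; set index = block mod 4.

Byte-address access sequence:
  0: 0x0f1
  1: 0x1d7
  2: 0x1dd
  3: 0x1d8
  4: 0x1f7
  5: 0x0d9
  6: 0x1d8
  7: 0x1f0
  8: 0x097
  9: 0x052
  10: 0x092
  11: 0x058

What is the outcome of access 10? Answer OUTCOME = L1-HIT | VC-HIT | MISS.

0: 0xf1 (blk 15, set 3) → MISS  vc=[]
1: 0x1d7 (blk 29, set 1) → MISS  vc=[]
2: 0x1dd (blk 29, set 1) → L1-HIT  vc=[]
3: 0x1d8 (blk 29, set 1) → L1-HIT  vc=[]
4: 0x1f7 (blk 31, set 3) → MISS  vc=[15]
5: 0xd9 (blk 13, set 1) → MISS  vc=[15, 29]
6: 0x1d8 (blk 29, set 1) → VC-HIT  vc=[15, 13]
7: 0x1f0 (blk 31, set 3) → L1-HIT  vc=[15, 13]
8: 0x97 (blk 9, set 1) → MISS  vc=[15, 13, 29]
9: 0x52 (blk 5, set 1) → MISS  vc=[15, 13, 29, 9]
10: 0x92 (blk 9, set 1) → VC-HIT  vc=[15, 13, 29, 5]
11: 0x58 (blk 5, set 1) → VC-HIT  vc=[15, 13, 29, 9]

OUTCOME = VC-HIT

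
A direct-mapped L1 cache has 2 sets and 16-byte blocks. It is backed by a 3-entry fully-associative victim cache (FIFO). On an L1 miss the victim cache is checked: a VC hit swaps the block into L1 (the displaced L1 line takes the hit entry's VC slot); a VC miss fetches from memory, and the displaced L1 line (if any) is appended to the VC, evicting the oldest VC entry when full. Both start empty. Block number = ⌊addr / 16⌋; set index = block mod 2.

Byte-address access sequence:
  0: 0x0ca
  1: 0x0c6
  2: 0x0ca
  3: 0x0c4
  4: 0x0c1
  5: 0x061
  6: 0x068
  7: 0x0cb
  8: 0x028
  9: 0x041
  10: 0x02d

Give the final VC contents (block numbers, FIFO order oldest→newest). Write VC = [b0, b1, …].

VC = [6, 12, 4]

#0 0xca→b12/s0 MISS; vc=[]
#1 0xc6→b12/s0 L1-HIT; vc=[]
#2 0xca→b12/s0 L1-HIT; vc=[]
#3 0xc4→b12/s0 L1-HIT; vc=[]
#4 0xc1→b12/s0 L1-HIT; vc=[]
#5 0x61→b6/s0 MISS; vc=[12]
#6 0x68→b6/s0 L1-HIT; vc=[12]
#7 0xcb→b12/s0 VC-HIT; vc=[6]
#8 0x28→b2/s0 MISS; vc=[6,12]
#9 0x41→b4/s0 MISS; vc=[6,12,2]
#10 0x2d→b2/s0 VC-HIT; vc=[6,12,4]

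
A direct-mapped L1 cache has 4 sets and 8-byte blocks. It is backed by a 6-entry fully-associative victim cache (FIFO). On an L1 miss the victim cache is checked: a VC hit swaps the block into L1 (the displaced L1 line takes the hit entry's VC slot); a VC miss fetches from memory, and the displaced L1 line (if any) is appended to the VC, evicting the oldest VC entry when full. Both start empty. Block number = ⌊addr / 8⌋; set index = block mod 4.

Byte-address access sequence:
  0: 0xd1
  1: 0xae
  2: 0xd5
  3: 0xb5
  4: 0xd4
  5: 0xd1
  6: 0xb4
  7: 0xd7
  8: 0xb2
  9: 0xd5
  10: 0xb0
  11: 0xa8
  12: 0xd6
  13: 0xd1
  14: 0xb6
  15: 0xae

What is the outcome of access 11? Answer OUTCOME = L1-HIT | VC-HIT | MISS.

  [0] addr=0xd1 blk=26 s=2: MISS | VC []
  [1] addr=0xae blk=21 s=1: MISS | VC []
  [2] addr=0xd5 blk=26 s=2: L1-HIT | VC []
  [3] addr=0xb5 blk=22 s=2: MISS | VC [26]
  [4] addr=0xd4 blk=26 s=2: VC-HIT | VC [22]
  [5] addr=0xd1 blk=26 s=2: L1-HIT | VC [22]
  [6] addr=0xb4 blk=22 s=2: VC-HIT | VC [26]
  [7] addr=0xd7 blk=26 s=2: VC-HIT | VC [22]
  [8] addr=0xb2 blk=22 s=2: VC-HIT | VC [26]
  [9] addr=0xd5 blk=26 s=2: VC-HIT | VC [22]
  [10] addr=0xb0 blk=22 s=2: VC-HIT | VC [26]
  [11] addr=0xa8 blk=21 s=1: L1-HIT | VC [26]
  [12] addr=0xd6 blk=26 s=2: VC-HIT | VC [22]
  [13] addr=0xd1 blk=26 s=2: L1-HIT | VC [22]
  [14] addr=0xb6 blk=22 s=2: VC-HIT | VC [26]
  [15] addr=0xae blk=21 s=1: L1-HIT | VC [26]

OUTCOME = L1-HIT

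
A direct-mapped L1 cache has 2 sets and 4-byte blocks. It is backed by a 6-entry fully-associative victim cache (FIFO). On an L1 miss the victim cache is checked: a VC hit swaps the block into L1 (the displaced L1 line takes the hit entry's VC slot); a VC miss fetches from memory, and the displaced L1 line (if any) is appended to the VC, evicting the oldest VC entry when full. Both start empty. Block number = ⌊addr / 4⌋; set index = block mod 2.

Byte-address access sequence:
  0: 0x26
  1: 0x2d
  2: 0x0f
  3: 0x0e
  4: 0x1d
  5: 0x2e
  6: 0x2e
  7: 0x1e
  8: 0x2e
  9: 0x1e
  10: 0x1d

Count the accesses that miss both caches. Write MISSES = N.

  [0] addr=0x26 blk=9 s=1: MISS | VC []
  [1] addr=0x2d blk=11 s=1: MISS | VC [9]
  [2] addr=0xf blk=3 s=1: MISS | VC [9, 11]
  [3] addr=0xe blk=3 s=1: L1-HIT | VC [9, 11]
  [4] addr=0x1d blk=7 s=1: MISS | VC [9, 11, 3]
  [5] addr=0x2e blk=11 s=1: VC-HIT | VC [9, 7, 3]
  [6] addr=0x2e blk=11 s=1: L1-HIT | VC [9, 7, 3]
  [7] addr=0x1e blk=7 s=1: VC-HIT | VC [9, 11, 3]
  [8] addr=0x2e blk=11 s=1: VC-HIT | VC [9, 7, 3]
  [9] addr=0x1e blk=7 s=1: VC-HIT | VC [9, 11, 3]
  [10] addr=0x1d blk=7 s=1: L1-HIT | VC [9, 11, 3]

MISSES = 4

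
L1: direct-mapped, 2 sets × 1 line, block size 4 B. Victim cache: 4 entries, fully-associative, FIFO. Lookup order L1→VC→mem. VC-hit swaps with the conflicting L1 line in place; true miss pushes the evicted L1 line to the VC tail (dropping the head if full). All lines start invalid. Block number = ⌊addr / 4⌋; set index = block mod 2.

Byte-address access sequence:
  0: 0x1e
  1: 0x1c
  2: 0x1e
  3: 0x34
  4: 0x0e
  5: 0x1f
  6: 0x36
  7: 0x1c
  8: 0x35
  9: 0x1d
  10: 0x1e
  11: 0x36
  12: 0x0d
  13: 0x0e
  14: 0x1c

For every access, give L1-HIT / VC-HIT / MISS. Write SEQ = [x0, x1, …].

SEQ = [MISS, L1-HIT, L1-HIT, MISS, MISS, VC-HIT, VC-HIT, VC-HIT, VC-HIT, VC-HIT, L1-HIT, VC-HIT, VC-HIT, L1-HIT, VC-HIT]

0: 0x1e (blk 7, set 1) → MISS  vc=[]
1: 0x1c (blk 7, set 1) → L1-HIT  vc=[]
2: 0x1e (blk 7, set 1) → L1-HIT  vc=[]
3: 0x34 (blk 13, set 1) → MISS  vc=[7]
4: 0xe (blk 3, set 1) → MISS  vc=[7, 13]
5: 0x1f (blk 7, set 1) → VC-HIT  vc=[3, 13]
6: 0x36 (blk 13, set 1) → VC-HIT  vc=[3, 7]
7: 0x1c (blk 7, set 1) → VC-HIT  vc=[3, 13]
8: 0x35 (blk 13, set 1) → VC-HIT  vc=[3, 7]
9: 0x1d (blk 7, set 1) → VC-HIT  vc=[3, 13]
10: 0x1e (blk 7, set 1) → L1-HIT  vc=[3, 13]
11: 0x36 (blk 13, set 1) → VC-HIT  vc=[3, 7]
12: 0xd (blk 3, set 1) → VC-HIT  vc=[13, 7]
13: 0xe (blk 3, set 1) → L1-HIT  vc=[13, 7]
14: 0x1c (blk 7, set 1) → VC-HIT  vc=[13, 3]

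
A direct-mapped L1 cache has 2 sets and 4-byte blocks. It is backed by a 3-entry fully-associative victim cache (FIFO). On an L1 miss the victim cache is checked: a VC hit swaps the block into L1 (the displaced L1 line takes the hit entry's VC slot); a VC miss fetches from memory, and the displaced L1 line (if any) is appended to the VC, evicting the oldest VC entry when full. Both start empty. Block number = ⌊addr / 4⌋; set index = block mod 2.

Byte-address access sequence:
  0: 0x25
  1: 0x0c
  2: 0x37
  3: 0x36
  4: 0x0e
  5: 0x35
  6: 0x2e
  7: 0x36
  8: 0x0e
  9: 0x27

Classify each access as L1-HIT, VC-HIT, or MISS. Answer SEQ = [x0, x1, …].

SEQ = [MISS, MISS, MISS, L1-HIT, VC-HIT, VC-HIT, MISS, VC-HIT, VC-HIT, VC-HIT]

  [0] addr=0x25 blk=9 s=1: MISS | VC []
  [1] addr=0xc blk=3 s=1: MISS | VC [9]
  [2] addr=0x37 blk=13 s=1: MISS | VC [9, 3]
  [3] addr=0x36 blk=13 s=1: L1-HIT | VC [9, 3]
  [4] addr=0xe blk=3 s=1: VC-HIT | VC [9, 13]
  [5] addr=0x35 blk=13 s=1: VC-HIT | VC [9, 3]
  [6] addr=0x2e blk=11 s=1: MISS | VC [9, 3, 13]
  [7] addr=0x36 blk=13 s=1: VC-HIT | VC [9, 3, 11]
  [8] addr=0xe blk=3 s=1: VC-HIT | VC [9, 13, 11]
  [9] addr=0x27 blk=9 s=1: VC-HIT | VC [3, 13, 11]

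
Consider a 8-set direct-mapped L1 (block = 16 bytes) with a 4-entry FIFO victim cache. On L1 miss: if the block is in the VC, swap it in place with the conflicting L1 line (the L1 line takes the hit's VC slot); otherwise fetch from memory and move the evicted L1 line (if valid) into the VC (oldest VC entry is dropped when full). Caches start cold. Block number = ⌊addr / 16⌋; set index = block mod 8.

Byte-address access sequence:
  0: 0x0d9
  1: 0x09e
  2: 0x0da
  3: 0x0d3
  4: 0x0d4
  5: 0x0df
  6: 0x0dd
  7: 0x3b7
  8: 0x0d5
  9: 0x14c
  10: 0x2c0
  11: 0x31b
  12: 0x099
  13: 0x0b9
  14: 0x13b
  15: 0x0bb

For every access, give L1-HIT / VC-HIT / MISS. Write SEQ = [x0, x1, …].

SEQ = [MISS, MISS, L1-HIT, L1-HIT, L1-HIT, L1-HIT, L1-HIT, MISS, L1-HIT, MISS, MISS, MISS, VC-HIT, MISS, MISS, VC-HIT]

#0 0xd9→b13/s5 MISS; vc=[]
#1 0x9e→b9/s1 MISS; vc=[]
#2 0xda→b13/s5 L1-HIT; vc=[]
#3 0xd3→b13/s5 L1-HIT; vc=[]
#4 0xd4→b13/s5 L1-HIT; vc=[]
#5 0xdf→b13/s5 L1-HIT; vc=[]
#6 0xdd→b13/s5 L1-HIT; vc=[]
#7 0x3b7→b59/s3 MISS; vc=[]
#8 0xd5→b13/s5 L1-HIT; vc=[]
#9 0x14c→b20/s4 MISS; vc=[]
#10 0x2c0→b44/s4 MISS; vc=[20]
#11 0x31b→b49/s1 MISS; vc=[20,9]
#12 0x99→b9/s1 VC-HIT; vc=[20,49]
#13 0xb9→b11/s3 MISS; vc=[20,49,59]
#14 0x13b→b19/s3 MISS; vc=[20,49,59,11]
#15 0xbb→b11/s3 VC-HIT; vc=[20,49,59,19]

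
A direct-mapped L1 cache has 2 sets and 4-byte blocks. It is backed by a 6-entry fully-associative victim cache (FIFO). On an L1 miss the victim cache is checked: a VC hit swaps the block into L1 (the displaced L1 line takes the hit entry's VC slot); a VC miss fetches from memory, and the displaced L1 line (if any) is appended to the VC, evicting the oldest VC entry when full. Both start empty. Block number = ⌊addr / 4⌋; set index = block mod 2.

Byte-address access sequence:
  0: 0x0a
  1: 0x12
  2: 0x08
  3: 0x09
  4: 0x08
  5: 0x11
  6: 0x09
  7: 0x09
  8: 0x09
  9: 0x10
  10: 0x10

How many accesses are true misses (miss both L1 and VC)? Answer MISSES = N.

#0 0xa→b2/s0 MISS; vc=[]
#1 0x12→b4/s0 MISS; vc=[2]
#2 0x8→b2/s0 VC-HIT; vc=[4]
#3 0x9→b2/s0 L1-HIT; vc=[4]
#4 0x8→b2/s0 L1-HIT; vc=[4]
#5 0x11→b4/s0 VC-HIT; vc=[2]
#6 0x9→b2/s0 VC-HIT; vc=[4]
#7 0x9→b2/s0 L1-HIT; vc=[4]
#8 0x9→b2/s0 L1-HIT; vc=[4]
#9 0x10→b4/s0 VC-HIT; vc=[2]
#10 0x10→b4/s0 L1-HIT; vc=[2]

MISSES = 2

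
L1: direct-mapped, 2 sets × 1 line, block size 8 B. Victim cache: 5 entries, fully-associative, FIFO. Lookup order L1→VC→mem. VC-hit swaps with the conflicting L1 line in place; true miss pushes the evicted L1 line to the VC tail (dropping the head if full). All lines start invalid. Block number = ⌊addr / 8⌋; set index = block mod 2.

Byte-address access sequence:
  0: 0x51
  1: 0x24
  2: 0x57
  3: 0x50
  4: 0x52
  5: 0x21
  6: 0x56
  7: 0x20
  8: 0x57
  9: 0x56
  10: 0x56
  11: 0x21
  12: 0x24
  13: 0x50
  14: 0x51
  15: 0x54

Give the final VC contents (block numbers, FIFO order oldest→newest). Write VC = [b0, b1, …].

  [0] addr=0x51 blk=10 s=0: MISS | VC []
  [1] addr=0x24 blk=4 s=0: MISS | VC [10]
  [2] addr=0x57 blk=10 s=0: VC-HIT | VC [4]
  [3] addr=0x50 blk=10 s=0: L1-HIT | VC [4]
  [4] addr=0x52 blk=10 s=0: L1-HIT | VC [4]
  [5] addr=0x21 blk=4 s=0: VC-HIT | VC [10]
  [6] addr=0x56 blk=10 s=0: VC-HIT | VC [4]
  [7] addr=0x20 blk=4 s=0: VC-HIT | VC [10]
  [8] addr=0x57 blk=10 s=0: VC-HIT | VC [4]
  [9] addr=0x56 blk=10 s=0: L1-HIT | VC [4]
  [10] addr=0x56 blk=10 s=0: L1-HIT | VC [4]
  [11] addr=0x21 blk=4 s=0: VC-HIT | VC [10]
  [12] addr=0x24 blk=4 s=0: L1-HIT | VC [10]
  [13] addr=0x50 blk=10 s=0: VC-HIT | VC [4]
  [14] addr=0x51 blk=10 s=0: L1-HIT | VC [4]
  [15] addr=0x54 blk=10 s=0: L1-HIT | VC [4]

VC = [4]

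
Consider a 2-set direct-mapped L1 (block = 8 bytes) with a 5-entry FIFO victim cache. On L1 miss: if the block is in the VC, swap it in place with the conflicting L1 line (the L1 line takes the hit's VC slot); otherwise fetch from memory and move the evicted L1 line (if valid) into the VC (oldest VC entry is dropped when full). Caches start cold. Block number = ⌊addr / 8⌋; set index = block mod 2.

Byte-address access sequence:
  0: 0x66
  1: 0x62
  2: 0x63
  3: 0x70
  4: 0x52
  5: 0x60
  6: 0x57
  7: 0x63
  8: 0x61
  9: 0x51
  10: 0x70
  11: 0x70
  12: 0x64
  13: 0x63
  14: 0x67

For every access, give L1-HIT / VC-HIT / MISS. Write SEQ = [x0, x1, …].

0: 0x66 (blk 12, set 0) → MISS  vc=[]
1: 0x62 (blk 12, set 0) → L1-HIT  vc=[]
2: 0x63 (blk 12, set 0) → L1-HIT  vc=[]
3: 0x70 (blk 14, set 0) → MISS  vc=[12]
4: 0x52 (blk 10, set 0) → MISS  vc=[12, 14]
5: 0x60 (blk 12, set 0) → VC-HIT  vc=[10, 14]
6: 0x57 (blk 10, set 0) → VC-HIT  vc=[12, 14]
7: 0x63 (blk 12, set 0) → VC-HIT  vc=[10, 14]
8: 0x61 (blk 12, set 0) → L1-HIT  vc=[10, 14]
9: 0x51 (blk 10, set 0) → VC-HIT  vc=[12, 14]
10: 0x70 (blk 14, set 0) → VC-HIT  vc=[12, 10]
11: 0x70 (blk 14, set 0) → L1-HIT  vc=[12, 10]
12: 0x64 (blk 12, set 0) → VC-HIT  vc=[14, 10]
13: 0x63 (blk 12, set 0) → L1-HIT  vc=[14, 10]
14: 0x67 (blk 12, set 0) → L1-HIT  vc=[14, 10]

SEQ = [MISS, L1-HIT, L1-HIT, MISS, MISS, VC-HIT, VC-HIT, VC-HIT, L1-HIT, VC-HIT, VC-HIT, L1-HIT, VC-HIT, L1-HIT, L1-HIT]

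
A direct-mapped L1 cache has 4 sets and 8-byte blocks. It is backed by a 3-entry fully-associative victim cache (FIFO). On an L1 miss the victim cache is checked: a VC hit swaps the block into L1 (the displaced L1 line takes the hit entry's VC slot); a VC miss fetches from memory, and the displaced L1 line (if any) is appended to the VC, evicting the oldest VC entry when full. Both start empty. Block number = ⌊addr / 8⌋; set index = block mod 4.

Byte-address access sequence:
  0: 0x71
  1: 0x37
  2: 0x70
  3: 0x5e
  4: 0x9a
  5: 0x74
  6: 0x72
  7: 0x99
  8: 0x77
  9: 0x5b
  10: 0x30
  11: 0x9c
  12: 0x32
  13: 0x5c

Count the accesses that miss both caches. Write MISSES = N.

  [0] addr=0x71 blk=14 s=2: MISS | VC []
  [1] addr=0x37 blk=6 s=2: MISS | VC [14]
  [2] addr=0x70 blk=14 s=2: VC-HIT | VC [6]
  [3] addr=0x5e blk=11 s=3: MISS | VC [6]
  [4] addr=0x9a blk=19 s=3: MISS | VC [6, 11]
  [5] addr=0x74 blk=14 s=2: L1-HIT | VC [6, 11]
  [6] addr=0x72 blk=14 s=2: L1-HIT | VC [6, 11]
  [7] addr=0x99 blk=19 s=3: L1-HIT | VC [6, 11]
  [8] addr=0x77 blk=14 s=2: L1-HIT | VC [6, 11]
  [9] addr=0x5b blk=11 s=3: VC-HIT | VC [6, 19]
  [10] addr=0x30 blk=6 s=2: VC-HIT | VC [14, 19]
  [11] addr=0x9c blk=19 s=3: VC-HIT | VC [14, 11]
  [12] addr=0x32 blk=6 s=2: L1-HIT | VC [14, 11]
  [13] addr=0x5c blk=11 s=3: VC-HIT | VC [14, 19]

MISSES = 4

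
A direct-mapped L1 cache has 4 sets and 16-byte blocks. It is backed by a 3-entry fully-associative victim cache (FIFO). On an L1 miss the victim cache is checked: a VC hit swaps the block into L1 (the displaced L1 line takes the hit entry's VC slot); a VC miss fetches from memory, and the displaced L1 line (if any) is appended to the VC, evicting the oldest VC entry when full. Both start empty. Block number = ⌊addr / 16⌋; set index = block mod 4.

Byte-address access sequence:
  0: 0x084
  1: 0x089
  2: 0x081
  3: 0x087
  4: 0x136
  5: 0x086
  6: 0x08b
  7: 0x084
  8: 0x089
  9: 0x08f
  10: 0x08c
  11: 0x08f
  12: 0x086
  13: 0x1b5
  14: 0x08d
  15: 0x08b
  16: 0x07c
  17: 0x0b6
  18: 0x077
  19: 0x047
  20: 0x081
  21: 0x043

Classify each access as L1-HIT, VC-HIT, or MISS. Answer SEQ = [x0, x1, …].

#0 0x84→b8/s0 MISS; vc=[]
#1 0x89→b8/s0 L1-HIT; vc=[]
#2 0x81→b8/s0 L1-HIT; vc=[]
#3 0x87→b8/s0 L1-HIT; vc=[]
#4 0x136→b19/s3 MISS; vc=[]
#5 0x86→b8/s0 L1-HIT; vc=[]
#6 0x8b→b8/s0 L1-HIT; vc=[]
#7 0x84→b8/s0 L1-HIT; vc=[]
#8 0x89→b8/s0 L1-HIT; vc=[]
#9 0x8f→b8/s0 L1-HIT; vc=[]
#10 0x8c→b8/s0 L1-HIT; vc=[]
#11 0x8f→b8/s0 L1-HIT; vc=[]
#12 0x86→b8/s0 L1-HIT; vc=[]
#13 0x1b5→b27/s3 MISS; vc=[19]
#14 0x8d→b8/s0 L1-HIT; vc=[19]
#15 0x8b→b8/s0 L1-HIT; vc=[19]
#16 0x7c→b7/s3 MISS; vc=[19,27]
#17 0xb6→b11/s3 MISS; vc=[19,27,7]
#18 0x77→b7/s3 VC-HIT; vc=[19,27,11]
#19 0x47→b4/s0 MISS; vc=[27,11,8]
#20 0x81→b8/s0 VC-HIT; vc=[27,11,4]
#21 0x43→b4/s0 VC-HIT; vc=[27,11,8]

SEQ = [MISS, L1-HIT, L1-HIT, L1-HIT, MISS, L1-HIT, L1-HIT, L1-HIT, L1-HIT, L1-HIT, L1-HIT, L1-HIT, L1-HIT, MISS, L1-HIT, L1-HIT, MISS, MISS, VC-HIT, MISS, VC-HIT, VC-HIT]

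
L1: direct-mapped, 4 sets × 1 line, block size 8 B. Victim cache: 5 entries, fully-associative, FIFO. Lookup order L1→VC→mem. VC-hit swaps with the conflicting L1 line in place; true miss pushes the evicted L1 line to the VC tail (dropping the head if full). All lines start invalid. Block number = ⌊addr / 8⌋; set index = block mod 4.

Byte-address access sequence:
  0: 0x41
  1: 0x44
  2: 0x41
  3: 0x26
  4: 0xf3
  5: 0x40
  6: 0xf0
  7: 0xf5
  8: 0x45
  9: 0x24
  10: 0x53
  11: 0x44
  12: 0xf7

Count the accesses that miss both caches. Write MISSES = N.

0: 0x41 (blk 8, set 0) → MISS  vc=[]
1: 0x44 (blk 8, set 0) → L1-HIT  vc=[]
2: 0x41 (blk 8, set 0) → L1-HIT  vc=[]
3: 0x26 (blk 4, set 0) → MISS  vc=[8]
4: 0xf3 (blk 30, set 2) → MISS  vc=[8]
5: 0x40 (blk 8, set 0) → VC-HIT  vc=[4]
6: 0xf0 (blk 30, set 2) → L1-HIT  vc=[4]
7: 0xf5 (blk 30, set 2) → L1-HIT  vc=[4]
8: 0x45 (blk 8, set 0) → L1-HIT  vc=[4]
9: 0x24 (blk 4, set 0) → VC-HIT  vc=[8]
10: 0x53 (blk 10, set 2) → MISS  vc=[8, 30]
11: 0x44 (blk 8, set 0) → VC-HIT  vc=[4, 30]
12: 0xf7 (blk 30, set 2) → VC-HIT  vc=[4, 10]

MISSES = 4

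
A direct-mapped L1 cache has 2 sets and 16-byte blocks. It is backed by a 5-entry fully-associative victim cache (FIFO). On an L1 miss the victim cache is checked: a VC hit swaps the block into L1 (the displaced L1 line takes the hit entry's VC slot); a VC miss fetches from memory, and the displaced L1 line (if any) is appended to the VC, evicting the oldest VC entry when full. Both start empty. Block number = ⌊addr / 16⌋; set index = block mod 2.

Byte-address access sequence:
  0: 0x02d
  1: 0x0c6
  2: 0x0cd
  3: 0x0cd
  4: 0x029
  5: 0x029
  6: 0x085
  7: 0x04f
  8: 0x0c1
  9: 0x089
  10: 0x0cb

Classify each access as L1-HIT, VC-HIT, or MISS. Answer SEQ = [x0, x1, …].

SEQ = [MISS, MISS, L1-HIT, L1-HIT, VC-HIT, L1-HIT, MISS, MISS, VC-HIT, VC-HIT, VC-HIT]

#0 0x2d→b2/s0 MISS; vc=[]
#1 0xc6→b12/s0 MISS; vc=[2]
#2 0xcd→b12/s0 L1-HIT; vc=[2]
#3 0xcd→b12/s0 L1-HIT; vc=[2]
#4 0x29→b2/s0 VC-HIT; vc=[12]
#5 0x29→b2/s0 L1-HIT; vc=[12]
#6 0x85→b8/s0 MISS; vc=[12,2]
#7 0x4f→b4/s0 MISS; vc=[12,2,8]
#8 0xc1→b12/s0 VC-HIT; vc=[4,2,8]
#9 0x89→b8/s0 VC-HIT; vc=[4,2,12]
#10 0xcb→b12/s0 VC-HIT; vc=[4,2,8]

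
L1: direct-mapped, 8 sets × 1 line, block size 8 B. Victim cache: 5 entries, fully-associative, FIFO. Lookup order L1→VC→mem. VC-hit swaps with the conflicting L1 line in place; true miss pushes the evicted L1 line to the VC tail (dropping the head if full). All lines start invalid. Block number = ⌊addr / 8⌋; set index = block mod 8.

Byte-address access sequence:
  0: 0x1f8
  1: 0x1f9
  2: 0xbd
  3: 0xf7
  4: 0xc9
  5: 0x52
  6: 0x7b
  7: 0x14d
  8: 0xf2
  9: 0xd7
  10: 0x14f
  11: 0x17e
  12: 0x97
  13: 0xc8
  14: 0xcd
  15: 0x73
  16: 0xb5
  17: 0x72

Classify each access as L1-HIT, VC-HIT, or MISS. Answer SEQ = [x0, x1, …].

SEQ = [MISS, L1-HIT, MISS, MISS, MISS, MISS, MISS, MISS, L1-HIT, MISS, L1-HIT, MISS, MISS, VC-HIT, L1-HIT, MISS, MISS, VC-HIT]

0: 0x1f8 (blk 63, set 7) → MISS  vc=[]
1: 0x1f9 (blk 63, set 7) → L1-HIT  vc=[]
2: 0xbd (blk 23, set 7) → MISS  vc=[63]
3: 0xf7 (blk 30, set 6) → MISS  vc=[63]
4: 0xc9 (blk 25, set 1) → MISS  vc=[63]
5: 0x52 (blk 10, set 2) → MISS  vc=[63]
6: 0x7b (blk 15, set 7) → MISS  vc=[63, 23]
7: 0x14d (blk 41, set 1) → MISS  vc=[63, 23, 25]
8: 0xf2 (blk 30, set 6) → L1-HIT  vc=[63, 23, 25]
9: 0xd7 (blk 26, set 2) → MISS  vc=[63, 23, 25, 10]
10: 0x14f (blk 41, set 1) → L1-HIT  vc=[63, 23, 25, 10]
11: 0x17e (blk 47, set 7) → MISS  vc=[63, 23, 25, 10, 15]
12: 0x97 (blk 18, set 2) → MISS  vc=[23, 25, 10, 15, 26]
13: 0xc8 (blk 25, set 1) → VC-HIT  vc=[23, 41, 10, 15, 26]
14: 0xcd (blk 25, set 1) → L1-HIT  vc=[23, 41, 10, 15, 26]
15: 0x73 (blk 14, set 6) → MISS  vc=[41, 10, 15, 26, 30]
16: 0xb5 (blk 22, set 6) → MISS  vc=[10, 15, 26, 30, 14]
17: 0x72 (blk 14, set 6) → VC-HIT  vc=[10, 15, 26, 30, 22]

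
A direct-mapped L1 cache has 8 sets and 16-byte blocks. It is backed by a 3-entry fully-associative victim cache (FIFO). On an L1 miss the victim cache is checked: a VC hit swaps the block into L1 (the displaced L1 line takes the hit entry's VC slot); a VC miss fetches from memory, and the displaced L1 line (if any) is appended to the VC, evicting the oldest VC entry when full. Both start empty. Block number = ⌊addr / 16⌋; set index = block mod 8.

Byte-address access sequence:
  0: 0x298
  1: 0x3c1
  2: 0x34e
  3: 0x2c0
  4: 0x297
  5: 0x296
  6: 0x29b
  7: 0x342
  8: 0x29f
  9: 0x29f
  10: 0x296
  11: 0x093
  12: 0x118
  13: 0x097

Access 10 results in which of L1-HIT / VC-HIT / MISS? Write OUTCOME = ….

OUTCOME = L1-HIT

0: 0x298 (blk 41, set 1) → MISS  vc=[]
1: 0x3c1 (blk 60, set 4) → MISS  vc=[]
2: 0x34e (blk 52, set 4) → MISS  vc=[60]
3: 0x2c0 (blk 44, set 4) → MISS  vc=[60, 52]
4: 0x297 (blk 41, set 1) → L1-HIT  vc=[60, 52]
5: 0x296 (blk 41, set 1) → L1-HIT  vc=[60, 52]
6: 0x29b (blk 41, set 1) → L1-HIT  vc=[60, 52]
7: 0x342 (blk 52, set 4) → VC-HIT  vc=[60, 44]
8: 0x29f (blk 41, set 1) → L1-HIT  vc=[60, 44]
9: 0x29f (blk 41, set 1) → L1-HIT  vc=[60, 44]
10: 0x296 (blk 41, set 1) → L1-HIT  vc=[60, 44]
11: 0x93 (blk 9, set 1) → MISS  vc=[60, 44, 41]
12: 0x118 (blk 17, set 1) → MISS  vc=[44, 41, 9]
13: 0x97 (blk 9, set 1) → VC-HIT  vc=[44, 41, 17]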